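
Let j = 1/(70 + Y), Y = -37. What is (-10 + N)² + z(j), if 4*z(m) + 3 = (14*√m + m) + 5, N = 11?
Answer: 199/132 + 7*√33/66 ≈ 2.1168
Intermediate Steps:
j = 1/33 (j = 1/(70 - 37) = 1/33 ≈ 0.030303)
z(m) = ½ + m/4 + 7*√m/2 (z(m) = -¾ + ((14*√m + m) + 5)/4 = -¾ + ((m + 14*√m) + 5)/4 = -¾ + (5 + m + 14*√m)/4 = -¾ + (5/4 + m/4 + 7*√m/2) = ½ + m/4 + 7*√m/2)
(-10 + N)² + z(j) = (-10 + 11)² + (½ + (¼)*(1/33) + 7*√(1/33)/2) = 1² + (½ + 1/132 + 7*(√33/33)/2) = 1 + (½ + 1/132 + 7*√33/66) = 1 + (67/132 + 7*√33/66) = 199/132 + 7*√33/66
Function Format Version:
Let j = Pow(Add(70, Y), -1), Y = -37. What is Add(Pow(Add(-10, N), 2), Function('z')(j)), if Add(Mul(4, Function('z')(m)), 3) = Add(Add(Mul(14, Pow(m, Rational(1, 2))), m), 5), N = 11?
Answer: Add(Rational(199, 132), Mul(Rational(7, 66), Pow(33, Rational(1, 2)))) ≈ 2.1168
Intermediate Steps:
j = Rational(1, 33) (j = Pow(Add(70, -37), -1) = Pow(33, -1) = Rational(1, 33) ≈ 0.030303)
Function('z')(m) = Add(Rational(1, 2), Mul(Rational(1, 4), m), Mul(Rational(7, 2), Pow(m, Rational(1, 2)))) (Function('z')(m) = Add(Rational(-3, 4), Mul(Rational(1, 4), Add(Add(Mul(14, Pow(m, Rational(1, 2))), m), 5))) = Add(Rational(-3, 4), Mul(Rational(1, 4), Add(Add(m, Mul(14, Pow(m, Rational(1, 2)))), 5))) = Add(Rational(-3, 4), Mul(Rational(1, 4), Add(5, m, Mul(14, Pow(m, Rational(1, 2)))))) = Add(Rational(-3, 4), Add(Rational(5, 4), Mul(Rational(1, 4), m), Mul(Rational(7, 2), Pow(m, Rational(1, 2))))) = Add(Rational(1, 2), Mul(Rational(1, 4), m), Mul(Rational(7, 2), Pow(m, Rational(1, 2)))))
Add(Pow(Add(-10, N), 2), Function('z')(j)) = Add(Pow(Add(-10, 11), 2), Add(Rational(1, 2), Mul(Rational(1, 4), Rational(1, 33)), Mul(Rational(7, 2), Pow(Rational(1, 33), Rational(1, 2))))) = Add(Pow(1, 2), Add(Rational(1, 2), Rational(1, 132), Mul(Rational(7, 2), Mul(Rational(1, 33), Pow(33, Rational(1, 2)))))) = Add(1, Add(Rational(1, 2), Rational(1, 132), Mul(Rational(7, 66), Pow(33, Rational(1, 2))))) = Add(1, Add(Rational(67, 132), Mul(Rational(7, 66), Pow(33, Rational(1, 2))))) = Add(Rational(199, 132), Mul(Rational(7, 66), Pow(33, Rational(1, 2))))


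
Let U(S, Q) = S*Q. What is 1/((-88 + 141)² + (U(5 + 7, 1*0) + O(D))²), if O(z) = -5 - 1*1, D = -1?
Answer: 1/2845 ≈ 0.00035149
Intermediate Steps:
O(z) = -6 (O(z) = -5 - 1 = -6)
U(S, Q) = Q*S
1/((-88 + 141)² + (U(5 + 7, 1*0) + O(D))²) = 1/((-88 + 141)² + ((1*0)*(5 + 7) - 6)²) = 1/(53² + (0*12 - 6)²) = 1/(2809 + (0 - 6)²) = 1/(2809 + (-6)²) = 1/(2809 + 36) = 1/2845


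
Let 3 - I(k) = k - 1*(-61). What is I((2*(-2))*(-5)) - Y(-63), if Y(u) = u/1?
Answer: -15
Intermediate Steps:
Y(u) = u (Y(u) = u*1 = u)
I(k) = -58 - k (I(k) = 3 - (k - 1*(-61)) = 3 - (k + 61) = 3 - (61 + k) = 3 + (-61 - k) = -58 - k)
I((2*(-2))*(-5)) - Y(-63) = (-58 - 2*(-2)*(-5)) - 1*(-63) = (-58 - (-4)*(-5)) + 63 = (-58 - 1*20) + 63 = (-58 - 20) + 63 = -78 + 63 = -15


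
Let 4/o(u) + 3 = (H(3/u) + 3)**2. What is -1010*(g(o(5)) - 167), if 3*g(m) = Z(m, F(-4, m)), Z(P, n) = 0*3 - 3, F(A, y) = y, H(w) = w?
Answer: 169680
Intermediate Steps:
o(u) = 4/(-3 + (3 + 3/u)**2) (o(u) = 4/(-3 + (3/u + 3)**2) = 4/(-3 + (3 + 3/u)**2))
Z(P, n) = -3 (Z(P, n) = 0 - 3 = -3)
g(m) = -1 (g(m) = (1/3)*(-3) = -1)
-1010*(g(o(5)) - 167) = -1010*(-1 - 167) = -1010*(-168) = 169680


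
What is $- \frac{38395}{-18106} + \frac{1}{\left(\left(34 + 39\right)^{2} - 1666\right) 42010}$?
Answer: $\frac{12207280159}{5756609295} \approx 2.1206$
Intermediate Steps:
$- \frac{38395}{-18106} + \frac{1}{\left(\left(34 + 39\right)^{2} - 1666\right) 42010} = \left(-38395\right) \left(- \frac{1}{18106}\right) + \frac{1}{73^{2} - 1666} \cdot \frac{1}{42010} = \frac{38395}{18106} + \frac{1}{5329 - 1666} \cdot \frac{1}{42010} = \frac{38395}{18106} + \frac{1}{3663} \cdot \frac{1}{42010} = \frac{38395}{18106} + \frac{1}{153882630} = \frac{12207280159}{5756609295}$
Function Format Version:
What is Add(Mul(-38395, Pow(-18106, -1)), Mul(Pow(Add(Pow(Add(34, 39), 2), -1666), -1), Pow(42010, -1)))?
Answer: Rational(12207280159, 5756609295) ≈ 2.1206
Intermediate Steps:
Add(Mul(-38395, Pow(-18106, -1)), Mul(Pow(Add(Pow(Add(34, 39), 2), -1666), -1), Pow(42010, -1))) = Add(Mul(-38395, Rational(-1, 18106)), Mul(Pow(Add(Pow(73, 2), -1666), -1), Rational(1, 42010))) = Add(Rational(38395, 18106), Mul(Pow(Add(5329, -1666), -1), Rational(1, 42010))) = Add(Rational(38395, 18106), Mul(Pow(3663, -1), Rational(1, 42010))) = Add(Rational(38395, 18106), Mul(Rational(1, 3663), Rational(1, 42010))) = Add(Rational(38395, 18106), Rational(1, 153882630)) = Rational(12207280159, 5756609295)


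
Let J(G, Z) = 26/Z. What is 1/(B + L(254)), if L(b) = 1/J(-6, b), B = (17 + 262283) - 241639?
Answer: 13/268720 ≈ 4.8377e-5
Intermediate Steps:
B = 20661 (B = 262300 - 241639 = 20661)
L(b) = b/26 (L(b) = 1/(26/b) = b/26)
1/(B + L(254)) = 1/(20661 + (1/26)*254) = 1/(20661 + 127/13) = 1/(268720/13) = 13/268720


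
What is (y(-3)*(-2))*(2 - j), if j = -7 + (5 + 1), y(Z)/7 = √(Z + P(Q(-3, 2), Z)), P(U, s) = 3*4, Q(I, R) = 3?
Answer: -126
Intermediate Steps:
P(U, s) = 12
y(Z) = 7*√(12 + Z) (y(Z) = 7*√(Z + 12) = 7*√(12 + Z))
j = -1 (j = -7 + 6 = -1)
(y(-3)*(-2))*(2 - j) = ((7*√(12 - 3))*(-2))*(2 - 1*(-1)) = ((7*√9)*(-2))*(2 + 1) = ((7*3)*(-2))*3 = (21*(-2))*3 = -42*3 = -126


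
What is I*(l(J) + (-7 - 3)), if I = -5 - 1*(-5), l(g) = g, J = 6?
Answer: 0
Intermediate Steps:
I = 0 (I = -5 + 5 = 0)
I*(l(J) + (-7 - 3)) = 0*(6 + (-7 - 3)) = 0*(6 - 10) = 0*(-4) = 0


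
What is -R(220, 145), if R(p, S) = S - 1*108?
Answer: -37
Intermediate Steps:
R(p, S) = -108 + S (R(p, S) = S - 108 = -108 + S)
-R(220, 145) = -(-108 + 145) = -1*37 = -37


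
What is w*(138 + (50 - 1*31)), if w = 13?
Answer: 2041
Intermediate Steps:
w*(138 + (50 - 1*31)) = 13*(138 + (50 - 1*31)) = 13*(138 + (50 - 31)) = 13*(138 + 19) = 13*157 = 2041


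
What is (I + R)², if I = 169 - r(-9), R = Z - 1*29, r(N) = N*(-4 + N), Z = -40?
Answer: 289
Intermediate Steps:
R = -69 (R = -40 - 1*29 = -40 - 29 = -69)
I = 52 (I = 169 - (-9)*(-4 - 9) = 169 - (-9)*(-13) = 169 - 1*117 = 169 - 117 = 52)
(I + R)² = (52 - 69)² = (-17)² = 289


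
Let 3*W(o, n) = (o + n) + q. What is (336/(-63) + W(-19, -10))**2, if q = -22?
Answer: 4489/9 ≈ 498.78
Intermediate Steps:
W(o, n) = -22/3 + n/3 + o/3 (W(o, n) = ((o + n) - 22)/3 = ((n + o) - 22)/3 = (-22 + n + o)/3 = -22/3 + n/3 + o/3)
(336/(-63) + W(-19, -10))**2 = (336/(-63) + (-22/3 + (1/3)*(-10) + (1/3)*(-19)))**2 = (336*(-1/63) + (-22/3 - 10/3 - 19/3))**2 = (-16/3 - 17)**2 = (-67/3)**2 = 4489/9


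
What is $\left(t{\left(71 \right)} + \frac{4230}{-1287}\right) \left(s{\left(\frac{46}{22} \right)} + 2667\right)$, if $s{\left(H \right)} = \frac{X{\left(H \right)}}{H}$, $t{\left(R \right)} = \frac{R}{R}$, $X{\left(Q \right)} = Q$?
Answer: $- \frac{872436}{143} \approx -6101.0$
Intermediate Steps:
$t{\left(R \right)} = 1$
$s{\left(H \right)} = 1$ ($s{\left(H \right)} = \frac{H}{H} = 1$)
$\left(t{\left(71 \right)} + \frac{4230}{-1287}\right) \left(s{\left(\frac{46}{22} \right)} + 2667\right) = \left(1 + \frac{4230}{-1287}\right) \left(1 + 2667\right) = \left(1 + 4230 \left(- \frac{1}{1287}\right)\right) 2668 = \left(1 - \frac{470}{143}\right) 2668 = \left(- \frac{327}{143}\right) 2668 = - \frac{872436}{143}$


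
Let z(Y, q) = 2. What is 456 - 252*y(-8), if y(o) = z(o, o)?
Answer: -48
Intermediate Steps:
y(o) = 2
456 - 252*y(-8) = 456 - 252*2 = 456 - 504 = -48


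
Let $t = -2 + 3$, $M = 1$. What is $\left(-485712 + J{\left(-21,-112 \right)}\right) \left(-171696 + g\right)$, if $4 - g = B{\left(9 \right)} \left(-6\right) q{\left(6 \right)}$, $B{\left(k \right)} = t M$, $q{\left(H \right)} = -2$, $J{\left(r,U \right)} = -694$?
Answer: $83517855824$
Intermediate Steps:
$t = 1$
$B{\left(k \right)} = 1$ ($B{\left(k \right)} = 1 \cdot 1 = 1$)
$g = -8$ ($g = 4 - 1 \left(-6\right) \left(-2\right) = 4 - \left(-6\right) \left(-2\right) = 4 - 12 = -8$)
$\left(-485712 + J{\left(-21,-112 \right)}\right) \left(-171696 + g\right) = \left(-485712 - 694\right) \left(-171696 - 8\right) = \left(-486406\right) \left(-171704\right) = 83517855824$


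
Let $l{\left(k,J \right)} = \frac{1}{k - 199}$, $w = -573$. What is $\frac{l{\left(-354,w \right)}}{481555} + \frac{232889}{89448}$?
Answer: $\frac{62018320814987}{23819994796920} \approx 2.6036$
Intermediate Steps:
$l{\left(k,J \right)} = \frac{1}{-199 + k}$
$\frac{l{\left(-354,w \right)}}{481555} + \frac{232889}{89448} = \frac{1}{\left(-199 - 354\right) 481555} + \frac{232889}{89448} = \frac{1}{-553} \cdot \frac{1}{481555} + 232889 \cdot \frac{1}{89448} = \left(- \frac{1}{553}\right) \frac{1}{481555} + \frac{232889}{89448} = - \frac{1}{266299915} + \frac{232889}{89448} = \frac{62018320814987}{23819994796920}$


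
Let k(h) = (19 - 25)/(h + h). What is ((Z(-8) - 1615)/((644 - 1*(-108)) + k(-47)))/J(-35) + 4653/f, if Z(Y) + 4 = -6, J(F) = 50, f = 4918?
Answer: 6036821/6686021 ≈ 0.90290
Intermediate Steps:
k(h) = -3/h (k(h) = -6*1/(2*h) = -3/h)
Z(Y) = -10 (Z(Y) = -4 - 6 = -10)
((Z(-8) - 1615)/((644 - 1*(-108)) + k(-47)))/J(-35) + 4653/f = ((-10 - 1615)/((644 - 1*(-108)) - 3/(-47)))/50 + 4653/4918 = -1625/((644 + 108) - 3*(-1/47))*(1/50) + 4653*(1/4918) = -1625/(752 + 3/47)*(1/50) + 4653/4918 = -1625/35347/47*(1/50) + 4653/4918 = -1625*47/35347*(1/50) + 4653/4918 = -5875/2719*1/50 + 4653/4918 = -235/5438 + 4653/4918 = 6036821/6686021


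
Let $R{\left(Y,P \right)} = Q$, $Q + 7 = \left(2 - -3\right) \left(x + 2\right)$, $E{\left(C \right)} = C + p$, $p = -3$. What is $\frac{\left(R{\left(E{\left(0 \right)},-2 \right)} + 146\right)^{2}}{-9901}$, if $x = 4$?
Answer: $- \frac{28561}{9901} \approx -2.8847$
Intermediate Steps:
$E{\left(C \right)} = -3 + C$ ($E{\left(C \right)} = C - 3 = -3 + C$)
$Q = 23$ ($Q = -7 + \left(2 - -3\right) \left(4 + 2\right) = -7 + \left(2 + 3\right) 6 = -7 + 5 \cdot 6 = -7 + 30 = 23$)
$R{\left(Y,P \right)} = 23$
$\frac{\left(R{\left(E{\left(0 \right)},-2 \right)} + 146\right)^{2}}{-9901} = \frac{\left(23 + 146\right)^{2}}{-9901} = 169^{2} \left(- \frac{1}{9901}\right) = 28561 \left(- \frac{1}{9901}\right) = - \frac{28561}{9901}$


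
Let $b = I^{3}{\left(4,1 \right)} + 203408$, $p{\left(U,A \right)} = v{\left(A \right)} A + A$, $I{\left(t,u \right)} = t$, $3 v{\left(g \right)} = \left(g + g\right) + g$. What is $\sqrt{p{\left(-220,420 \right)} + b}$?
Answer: $2 \sqrt{95073} \approx 616.68$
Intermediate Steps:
$v{\left(g \right)} = g$ ($v{\left(g \right)} = \frac{\left(g + g\right) + g}{3} = \frac{2 g + g}{3} = \frac{3 g}{3} = g$)
$p{\left(U,A \right)} = A + A^{2}$ ($p{\left(U,A \right)} = A A + A = A^{2} + A = A + A^{2}$)
$b = 203472$ ($b = 4^{3} + 203408 = 64 + 203408 = 203472$)
$\sqrt{p{\left(-220,420 \right)} + b} = \sqrt{420 \left(1 + 420\right) + 203472} = \sqrt{420 \cdot 421 + 203472} = \sqrt{176820 + 203472} = \sqrt{380292} = 2 \sqrt{95073}$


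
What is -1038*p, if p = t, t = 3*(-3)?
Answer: 9342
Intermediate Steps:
t = -9
p = -9
-1038*p = -1038*(-9) = 9342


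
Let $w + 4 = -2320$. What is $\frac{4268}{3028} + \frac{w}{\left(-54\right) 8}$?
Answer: $\frac{555053}{81756} \approx 6.7891$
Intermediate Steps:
$w = -2324$ ($w = -4 - 2320 = -2324$)
$\frac{4268}{3028} + \frac{w}{\left(-54\right) 8} = \frac{4268}{3028} - \frac{2324}{\left(-54\right) 8} = 4268 \cdot \frac{1}{3028} - \frac{2324}{-432} = \frac{1067}{757} - - \frac{581}{108} = \frac{1067}{757} + \frac{581}{108} = \frac{555053}{81756}$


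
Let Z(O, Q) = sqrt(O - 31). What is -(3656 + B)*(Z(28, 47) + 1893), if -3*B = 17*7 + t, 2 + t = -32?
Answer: -6867173 - 10883*I*sqrt(3)/3 ≈ -6.8672e+6 - 6283.3*I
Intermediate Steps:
t = -34 (t = -2 - 32 = -34)
Z(O, Q) = sqrt(-31 + O)
B = -85/3 (B = -(17*7 - 34)/3 = -(119 - 34)/3 = -1/3*85 = -85/3 ≈ -28.333)
-(3656 + B)*(Z(28, 47) + 1893) = -(3656 - 85/3)*(sqrt(-31 + 28) + 1893) = -10883*(sqrt(-3) + 1893)/3 = -10883*(I*sqrt(3) + 1893)/3 = -10883*(1893 + I*sqrt(3))/3 = -(6867173 + 10883*I*sqrt(3)/3) = -6867173 - 10883*I*sqrt(3)/3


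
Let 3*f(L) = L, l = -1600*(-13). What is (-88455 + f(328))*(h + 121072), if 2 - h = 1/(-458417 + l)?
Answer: -14042731184139383/1312851 ≈ -1.0696e+10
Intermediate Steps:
l = 20800
f(L) = L/3
h = 875235/437617 (h = 2 - 1/(-458417 + 20800) = 2 - 1/(-437617) = 2 - 1*(-1/437617) = 2 + 1/437617 = 875235/437617 ≈ 2.0000)
(-88455 + f(328))*(h + 121072) = (-88455 + (⅓)*328)*(875235/437617 + 121072) = (-88455 + 328/3)*(52984040659/437617) = -265037/3*52984040659/437617 = -14042731184139383/1312851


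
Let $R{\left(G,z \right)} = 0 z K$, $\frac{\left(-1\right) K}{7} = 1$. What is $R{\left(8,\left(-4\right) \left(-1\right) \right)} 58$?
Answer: $0$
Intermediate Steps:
$K = -7$ ($K = \left(-7\right) 1 = -7$)
$R{\left(G,z \right)} = 0$ ($R{\left(G,z \right)} = 0 z \left(-7\right) = 0 \left(-7\right) = 0$)
$R{\left(8,\left(-4\right) \left(-1\right) \right)} 58 = 0 \cdot 58 = 0$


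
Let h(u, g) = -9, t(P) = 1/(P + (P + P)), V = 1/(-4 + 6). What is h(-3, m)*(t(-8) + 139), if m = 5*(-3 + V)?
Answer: -10005/8 ≈ -1250.6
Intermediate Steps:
V = ½ (V = 1/2 = ½ ≈ 0.50000)
t(P) = 1/(3*P) (t(P) = 1/(P + 2*P) = 1/(3*P))
m = -25/2 (m = 5*(-3 + ½) = 5*(-5/2) = -25/2 ≈ -12.500)
h(-3, m)*(t(-8) + 139) = -9*((⅓)/(-8) + 139) = -9*((⅓)*(-⅛) + 139) = -9*(-1/24 + 139) = -9*3335/24 = -10005/8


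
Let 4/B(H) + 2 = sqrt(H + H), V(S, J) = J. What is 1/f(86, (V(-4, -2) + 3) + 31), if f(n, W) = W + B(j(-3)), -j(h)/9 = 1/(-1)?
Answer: 19/618 - sqrt(2)/1236 ≈ 0.029600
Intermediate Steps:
j(h) = 9 (j(h) = -9/(-1) = -9*(-1) = 9)
B(H) = 4/(-2 + sqrt(2)*sqrt(H)) (B(H) = 4/(-2 + sqrt(H + H)) = 4/(-2 + sqrt(2*H)) = 4/(-2 + sqrt(2)*sqrt(H)))
f(n, W) = W + 4/(-2 + 3*sqrt(2)) (f(n, W) = W + 4/(-2 + sqrt(2)*sqrt(9)) = W + 4/(-2 + sqrt(2)*3) = W + 4/(-2 + 3*sqrt(2)))
1/f(86, (V(-4, -2) + 3) + 31) = 1/(4/7 + ((-2 + 3) + 31) + 6*sqrt(2)/7) = 1/(4/7 + (1 + 31) + 6*sqrt(2)/7) = 1/(4/7 + 32 + 6*sqrt(2)/7) = 1/(228/7 + 6*sqrt(2)/7)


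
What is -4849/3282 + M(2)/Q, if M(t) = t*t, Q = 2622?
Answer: -2116825/1434234 ≈ -1.4759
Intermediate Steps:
M(t) = t²
-4849/3282 + M(2)/Q = -4849/3282 + 2²/2622 = -4849*1/3282 + 4*(1/2622) = -4849/3282 + 2/1311 = -2116825/1434234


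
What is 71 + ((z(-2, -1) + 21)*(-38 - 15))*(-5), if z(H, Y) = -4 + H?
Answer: 4046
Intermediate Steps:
71 + ((z(-2, -1) + 21)*(-38 - 15))*(-5) = 71 + (((-4 - 2) + 21)*(-38 - 15))*(-5) = 71 + ((-6 + 21)*(-53))*(-5) = 71 + (15*(-53))*(-5) = 71 - 795*(-5) = 71 + 3975 = 4046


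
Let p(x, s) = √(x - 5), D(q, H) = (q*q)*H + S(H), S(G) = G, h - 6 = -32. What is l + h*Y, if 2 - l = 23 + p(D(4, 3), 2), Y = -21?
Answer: 525 - √46 ≈ 518.22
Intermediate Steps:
h = -26 (h = 6 - 32 = -26)
D(q, H) = H + H*q² (D(q, H) = (q*q)*H + H = q²*H + H = H*q² + H = H + H*q²)
p(x, s) = √(-5 + x)
l = -21 - √46 (l = 2 - (23 + √(-5 + 3*(1 + 4²))) = 2 - (23 + √(-5 + 3*(1 + 16))) = 2 - (23 + √(-5 + 3*17)) = 2 - (23 + √(-5 + 51)) = 2 - (23 + √46) = 2 + (-23 - √46) = -21 - √46 ≈ -27.782)
l + h*Y = (-21 - √46) - 26*(-21) = (-21 - √46) + 546 = 525 - √46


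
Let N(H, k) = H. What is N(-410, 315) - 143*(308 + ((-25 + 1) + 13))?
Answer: -42881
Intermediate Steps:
N(-410, 315) - 143*(308 + ((-25 + 1) + 13)) = -410 - 143*(308 + ((-25 + 1) + 13)) = -410 - 143*(308 + (-24 + 13)) = -410 - 143*(308 - 11) = -410 - 143*297 = -410 - 42471 = -42881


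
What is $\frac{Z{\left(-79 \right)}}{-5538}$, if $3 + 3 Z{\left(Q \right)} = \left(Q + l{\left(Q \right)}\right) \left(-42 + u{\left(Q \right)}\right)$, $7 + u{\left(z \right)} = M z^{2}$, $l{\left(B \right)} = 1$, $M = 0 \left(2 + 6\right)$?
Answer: $- \frac{1273}{5538} \approx -0.22987$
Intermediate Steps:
$M = 0$ ($M = 0 \cdot 8 = 0$)
$u{\left(z \right)} = -7$ ($u{\left(z \right)} = -7 + 0 z^{2} = -7 + 0 = -7$)
$Z{\left(Q \right)} = - \frac{52}{3} - \frac{49 Q}{3}$ ($Z{\left(Q \right)} = -1 + \frac{\left(Q + 1\right) \left(-42 - 7\right)}{3} = -1 + \frac{\left(1 + Q\right) \left(-49\right)}{3} = -1 + \frac{-49 - 49 Q}{3} = -1 - \left(\frac{49}{3} + \frac{49 Q}{3}\right) = - \frac{52}{3} - \frac{49 Q}{3}$)
$\frac{Z{\left(-79 \right)}}{-5538} = \frac{- \frac{52}{3} - - \frac{3871}{3}}{-5538} = \left(- \frac{52}{3} + \frac{3871}{3}\right) \left(- \frac{1}{5538}\right) = 1273 \left(- \frac{1}{5538}\right) = - \frac{1273}{5538}$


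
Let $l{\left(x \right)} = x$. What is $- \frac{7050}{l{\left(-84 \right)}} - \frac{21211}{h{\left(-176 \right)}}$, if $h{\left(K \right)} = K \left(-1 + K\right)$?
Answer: $\frac{18153323}{218064} \approx 83.248$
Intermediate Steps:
$- \frac{7050}{l{\left(-84 \right)}} - \frac{21211}{h{\left(-176 \right)}} = - \frac{7050}{-84} - \frac{21211}{\left(-176\right) \left(-1 - 176\right)} = \left(-7050\right) \left(- \frac{1}{84}\right) - \frac{21211}{\left(-176\right) \left(-177\right)} = \frac{1175}{14} - \frac{21211}{31152} = \frac{18153323}{218064}$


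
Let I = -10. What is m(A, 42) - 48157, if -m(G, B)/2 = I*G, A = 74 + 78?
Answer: -45117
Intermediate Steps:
A = 152
m(G, B) = 20*G (m(G, B) = -(-20)*G = 20*G)
m(A, 42) - 48157 = 20*152 - 48157 = 3040 - 48157 = -45117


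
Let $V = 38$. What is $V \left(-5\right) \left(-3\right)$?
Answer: $570$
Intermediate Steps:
$V \left(-5\right) \left(-3\right) = 38 \left(-5\right) \left(-3\right) = \left(-190\right) \left(-3\right) = 570$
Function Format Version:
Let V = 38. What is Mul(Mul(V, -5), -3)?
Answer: 570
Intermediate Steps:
Mul(Mul(V, -5), -3) = Mul(Mul(38, -5), -3) = Mul(-190, -3) = 570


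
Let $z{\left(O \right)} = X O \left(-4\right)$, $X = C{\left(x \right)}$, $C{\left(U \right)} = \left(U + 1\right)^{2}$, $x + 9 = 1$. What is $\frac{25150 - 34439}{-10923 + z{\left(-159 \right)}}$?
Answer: $- \frac{9289}{20241} \approx -0.45892$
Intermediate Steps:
$x = -8$ ($x = -9 + 1 = -8$)
$C{\left(U \right)} = \left(1 + U\right)^{2}$
$X = 49$ ($X = \left(1 - 8\right)^{2} = \left(-7\right)^{2} = 49$)
$z{\left(O \right)} = - 196 O$ ($z{\left(O \right)} = 49 O \left(-4\right) = - 196 O$)
$\frac{25150 - 34439}{-10923 + z{\left(-159 \right)}} = \frac{25150 - 34439}{-10923 - -31164} = - \frac{9289}{-10923 + 31164} = - \frac{9289}{20241}$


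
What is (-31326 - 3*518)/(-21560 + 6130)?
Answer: 3288/1543 ≈ 2.1309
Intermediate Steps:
(-31326 - 3*518)/(-21560 + 6130) = (-31326 - 1554)/(-15430) = -32880*(-1/15430) = 3288/1543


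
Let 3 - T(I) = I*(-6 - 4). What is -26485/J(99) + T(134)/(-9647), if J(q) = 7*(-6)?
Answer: 255444389/405174 ≈ 630.46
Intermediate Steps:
J(q) = -42
T(I) = 3 + 10*I (T(I) = 3 - I*(-6 - 4) = 3 - I*(-10) = 3 - (-10)*I = 3 + 10*I)
-26485/J(99) + T(134)/(-9647) = -26485/(-42) + (3 + 10*134)/(-9647) = -26485*(-1/42) + (3 + 1340)*(-1/9647) = 26485/42 + 1343*(-1/9647) = 26485/42 - 1343/9647 = 255444389/405174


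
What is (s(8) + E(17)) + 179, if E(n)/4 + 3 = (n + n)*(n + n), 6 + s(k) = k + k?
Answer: 4801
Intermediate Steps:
s(k) = -6 + 2*k (s(k) = -6 + (k + k) = -6 + 2*k)
E(n) = -12 + 16*n² (E(n) = -12 + 4*((n + n)*(n + n)) = -12 + 4*((2*n)*(2*n)) = -12 + 4*(4*n²) = -12 + 16*n²)
(s(8) + E(17)) + 179 = ((-6 + 2*8) + (-12 + 16*17²)) + 179 = ((-6 + 16) + (-12 + 16*289)) + 179 = (10 + (-12 + 4624)) + 179 = (10 + 4612) + 179 = 4622 + 179 = 4801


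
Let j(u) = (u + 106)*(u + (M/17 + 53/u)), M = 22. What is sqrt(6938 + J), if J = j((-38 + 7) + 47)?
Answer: sqrt(43706082)/68 ≈ 97.221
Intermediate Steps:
j(u) = (106 + u)*(22/17 + u + 53/u) (j(u) = (u + 106)*(u + (22/17 + 53/u)) = (106 + u)*(u + (22*(1/17) + 53/u)) = (106 + u)*(u + (22/17 + 53/u)) = (106 + u)*(22/17 + u + 53/u))
J = 341905/136 (J = 3233/17 + ((-38 + 7) + 47)**2 + 5618/((-38 + 7) + 47) + 1824*((-38 + 7) + 47)/17 = 3233/17 + (-31 + 47)**2 + 5618/(-31 + 47) + 1824*(-31 + 47)/17 = 3233/17 + 16**2 + 5618/16 + (1824/17)*16 = 3233/17 + 256 + 5618*(1/16) + 29184/17 = 3233/17 + 256 + 2809/8 + 29184/17 = 341905/136 ≈ 2514.0)
sqrt(6938 + J) = sqrt(6938 + 341905/136) = sqrt(1285473/136) = sqrt(43706082)/68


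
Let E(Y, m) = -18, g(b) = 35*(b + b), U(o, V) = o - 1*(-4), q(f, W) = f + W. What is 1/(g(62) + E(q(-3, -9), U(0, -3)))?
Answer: 1/4322 ≈ 0.00023137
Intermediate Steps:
q(f, W) = W + f
U(o, V) = 4 + o (U(o, V) = o + 4 = 4 + o)
g(b) = 70*b (g(b) = 35*(2*b) = 70*b)
1/(g(62) + E(q(-3, -9), U(0, -3))) = 1/(70*62 - 18) = 1/(4340 - 18) = 1/4322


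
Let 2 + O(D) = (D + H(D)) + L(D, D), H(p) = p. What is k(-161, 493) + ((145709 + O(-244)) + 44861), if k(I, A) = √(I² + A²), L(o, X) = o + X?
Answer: 189592 + √268970 ≈ 1.9011e+5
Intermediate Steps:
L(o, X) = X + o
O(D) = -2 + 4*D (O(D) = -2 + ((D + D) + (D + D)) = -2 + (2*D + 2*D) = -2 + 4*D)
k(I, A) = √(A² + I²)
k(-161, 493) + ((145709 + O(-244)) + 44861) = √(493² + (-161)²) + ((145709 + (-2 + 4*(-244))) + 44861) = √(243049 + 25921) + ((145709 + (-2 - 976)) + 44861) = √268970 + ((145709 - 978) + 44861) = √268970 + (144731 + 44861) = √268970 + 189592 = 189592 + √268970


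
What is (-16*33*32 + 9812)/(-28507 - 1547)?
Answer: 3542/15027 ≈ 0.23571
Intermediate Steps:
(-16*33*32 + 9812)/(-28507 - 1547) = (-528*32 + 9812)/(-30054) = (-16896 + 9812)*(-1/30054) = -7084*(-1/30054) = 3542/15027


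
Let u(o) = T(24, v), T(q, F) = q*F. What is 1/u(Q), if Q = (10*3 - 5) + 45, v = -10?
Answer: -1/240 ≈ -0.0041667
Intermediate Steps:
T(q, F) = F*q
Q = 70 (Q = (30 - 5) + 45 = 25 + 45 = 70)
u(o) = -240 (u(o) = -10*24 = -240)
1/u(Q) = 1/(-240) = -1/240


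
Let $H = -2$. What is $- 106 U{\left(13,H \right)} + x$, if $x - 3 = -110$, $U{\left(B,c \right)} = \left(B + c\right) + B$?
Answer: $-2651$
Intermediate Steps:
$U{\left(B,c \right)} = c + 2 B$
$x = -107$ ($x = 3 - 110 = -107$)
$- 106 U{\left(13,H \right)} + x = - 106 \left(-2 + 2 \cdot 13\right) - 107 = - 106 \left(-2 + 26\right) - 107 = \left(-106\right) 24 - 107 = -2544 - 107 = -2651$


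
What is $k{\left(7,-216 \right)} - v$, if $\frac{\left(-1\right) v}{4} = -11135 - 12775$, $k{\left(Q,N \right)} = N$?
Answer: $-95856$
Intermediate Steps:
$v = 95640$ ($v = - 4 \left(-11135 - 12775\right) = \left(-4\right) \left(-23910\right) = 95640$)
$k{\left(7,-216 \right)} - v = -216 - 95640 = -95856$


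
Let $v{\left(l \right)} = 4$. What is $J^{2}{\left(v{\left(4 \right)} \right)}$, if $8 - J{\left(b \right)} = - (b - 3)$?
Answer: $81$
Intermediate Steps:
$J{\left(b \right)} = 5 + b$ ($J{\left(b \right)} = 8 - - (b - 3) = 8 - - (-3 + b) = 8 - \left(3 - b\right) = 8 + \left(-3 + b\right) = 5 + b$)
$J^{2}{\left(v{\left(4 \right)} \right)} = \left(5 + 4\right)^{2} = 9^{2} = 81$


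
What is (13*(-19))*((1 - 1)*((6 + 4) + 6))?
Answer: 0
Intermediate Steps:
(13*(-19))*((1 - 1)*((6 + 4) + 6)) = -0*(10 + 6) = -0*16 = -247*0 = 0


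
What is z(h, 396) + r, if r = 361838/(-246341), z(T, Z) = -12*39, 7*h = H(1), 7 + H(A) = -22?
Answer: -115649426/246341 ≈ -469.47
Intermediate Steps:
H(A) = -29 (H(A) = -7 - 22 = -29)
h = -29/7 (h = (1/7)*(-29) = -29/7 ≈ -4.1429)
z(T, Z) = -468
r = -361838/246341 (r = 361838*(-1/246341) = -361838/246341 ≈ -1.4688)
z(h, 396) + r = -468 - 361838/246341 = -115649426/246341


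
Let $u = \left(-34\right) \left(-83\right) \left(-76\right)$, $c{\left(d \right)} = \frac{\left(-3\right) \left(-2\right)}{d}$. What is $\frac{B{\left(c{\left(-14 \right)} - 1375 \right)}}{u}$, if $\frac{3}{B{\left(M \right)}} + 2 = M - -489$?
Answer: $\frac{7}{444600456} \approx 1.5744 \cdot 10^{-8}$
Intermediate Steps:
$c{\left(d \right)} = \frac{6}{d}$
$u = -214472$ ($u = 2822 \left(-76\right) = -214472$)
$B{\left(M \right)} = \frac{3}{487 + M}$ ($B{\left(M \right)} = \frac{3}{-2 + \left(M - -489\right)} = \frac{3}{-2 + \left(M + 489\right)} = \frac{3}{-2 + \left(489 + M\right)} = \frac{3}{487 + M}$)
$\frac{B{\left(c{\left(-14 \right)} - 1375 \right)}}{u} = \frac{3 \frac{1}{487 + \left(\frac{6}{-14} - 1375\right)}}{-214472} = \frac{3}{487 + \left(6 \left(- \frac{1}{14}\right) - 1375\right)} \left(- \frac{1}{214472}\right) = \frac{3}{487 - \frac{9628}{7}} \left(- \frac{1}{214472}\right) = \frac{3}{- \frac{6219}{7}} \left(- \frac{1}{214472}\right) = 3 \left(- \frac{7}{6219}\right) \left(- \frac{1}{214472}\right) = \left(- \frac{7}{2073}\right) \left(- \frac{1}{214472}\right) = \frac{7}{444600456}$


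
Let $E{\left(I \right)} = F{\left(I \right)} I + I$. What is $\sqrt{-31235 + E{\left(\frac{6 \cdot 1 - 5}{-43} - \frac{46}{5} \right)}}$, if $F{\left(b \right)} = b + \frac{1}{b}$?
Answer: $\frac{i \sqrt{1440285706}}{215} \approx 176.52 i$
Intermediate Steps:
$E{\left(I \right)} = I + I \left(I + \frac{1}{I}\right)$ ($E{\left(I \right)} = \left(I + \frac{1}{I}\right) I + I = I \left(I + \frac{1}{I}\right) + I = I + I \left(I + \frac{1}{I}\right)$)
$\sqrt{-31235 + E{\left(\frac{6 \cdot 1 - 5}{-43} - \frac{46}{5} \right)}} = \sqrt{-31235 + \left(1 - \left(\frac{46}{5} - \frac{6 \cdot 1 - 5}{-43}\right) + \left(\frac{6 \cdot 1 - 5}{-43} - \frac{46}{5}\right)^{2}\right)} = \sqrt{-31235 + \left(1 - \left(\frac{46}{5} - \left(6 - 5\right) \left(- \frac{1}{43}\right)\right) + \left(\left(6 - 5\right) \left(- \frac{1}{43}\right) - \frac{46}{5}\right)^{2}\right)} = \sqrt{-31235 + \left(1 + \left(1 \left(- \frac{1}{43}\right) - \frac{46}{5}\right) + \left(1 \left(- \frac{1}{43}\right) - \frac{46}{5}\right)^{2}\right)} = \sqrt{-31235 + \left(1 - \frac{1983}{215} + \left(- \frac{1}{43} - \frac{46}{5}\right)^{2}\right)} = \sqrt{-31235 + \left(1 - \frac{1983}{215} + \left(- \frac{1983}{215}\right)^{2}\right)} = \sqrt{-31235 + \left(1 - \frac{1983}{215} + \frac{3932289}{46225}\right)} = \sqrt{-31235 + \frac{3552169}{46225}} = \sqrt{- \frac{1440285706}{46225}} = \frac{i \sqrt{1440285706}}{215}$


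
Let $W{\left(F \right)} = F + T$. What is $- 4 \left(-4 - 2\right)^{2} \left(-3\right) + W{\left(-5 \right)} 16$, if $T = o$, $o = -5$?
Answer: $272$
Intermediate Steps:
$T = -5$
$W{\left(F \right)} = -5 + F$ ($W{\left(F \right)} = F - 5 = -5 + F$)
$- 4 \left(-4 - 2\right)^{2} \left(-3\right) + W{\left(-5 \right)} 16 = - 4 \left(-4 - 2\right)^{2} \left(-3\right) + \left(-5 - 5\right) 16 = - 4 \left(-6\right)^{2} \left(-3\right) - 160 = \left(-4\right) 36 \left(-3\right) - 160 = \left(-144\right) \left(-3\right) - 160 = 432 - 160 = 272$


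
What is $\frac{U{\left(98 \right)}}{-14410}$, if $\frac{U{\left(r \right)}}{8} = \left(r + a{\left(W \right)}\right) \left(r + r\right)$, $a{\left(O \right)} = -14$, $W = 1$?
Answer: $- \frac{65856}{7205} \approx -9.1403$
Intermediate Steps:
$U{\left(r \right)} = 16 r \left(-14 + r\right)$ ($U{\left(r \right)} = 8 \left(r - 14\right) \left(r + r\right) = 8 \left(-14 + r\right) 2 r = 8 \cdot 2 r \left(-14 + r\right) = 16 r \left(-14 + r\right)$)
$\frac{U{\left(98 \right)}}{-14410} = \frac{16 \cdot 98 \left(-14 + 98\right)}{-14410} = 16 \cdot 98 \cdot 84 \left(- \frac{1}{14410}\right) = 131712 \left(- \frac{1}{14410}\right) = - \frac{65856}{7205}$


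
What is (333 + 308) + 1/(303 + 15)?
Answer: 203839/318 ≈ 641.00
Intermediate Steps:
(333 + 308) + 1/(303 + 15) = 641 + 1/318 = 203839/318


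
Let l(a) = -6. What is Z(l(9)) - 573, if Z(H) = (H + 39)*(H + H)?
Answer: -969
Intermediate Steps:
Z(H) = 2*H*(39 + H) (Z(H) = (39 + H)*(2*H) = 2*H*(39 + H))
Z(l(9)) - 573 = 2*(-6)*(39 - 6) - 573 = 2*(-6)*33 - 573 = -396 - 573 = -969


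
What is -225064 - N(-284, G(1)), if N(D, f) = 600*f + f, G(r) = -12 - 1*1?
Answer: -217251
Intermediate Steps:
G(r) = -13 (G(r) = -12 - 1 = -13)
N(D, f) = 601*f
-225064 - N(-284, G(1)) = -225064 - 601*(-13) = -225064 - 1*(-7813) = -225064 + 7813 = -217251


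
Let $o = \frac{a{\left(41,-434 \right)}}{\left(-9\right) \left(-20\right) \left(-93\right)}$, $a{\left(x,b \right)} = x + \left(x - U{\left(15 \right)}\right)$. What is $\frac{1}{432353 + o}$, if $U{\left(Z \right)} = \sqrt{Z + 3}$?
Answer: $\frac{60578621085060}{26191348265247791513} - \frac{25110 \sqrt{2}}{26191348265247791513} \approx 2.3129 \cdot 10^{-6}$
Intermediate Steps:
$U{\left(Z \right)} = \sqrt{3 + Z}$
$a{\left(x,b \right)} = - 3 \sqrt{2} + 2 x$ ($a{\left(x,b \right)} = x + \left(x - \sqrt{3 + 15}\right) = x + \left(x - \sqrt{18}\right) = x + \left(x - 3 \sqrt{2}\right) = - 3 \sqrt{2} + 2 x$)
$o = - \frac{41}{8370} + \frac{\sqrt{2}}{5580}$ ($o = \frac{- 3 \sqrt{2} + 2 \cdot 41}{\left(-9\right) \left(-20\right) \left(-93\right)} = \frac{- 3 \sqrt{2} + 82}{180 \left(-93\right)} = \frac{82 - 3 \sqrt{2}}{-16740} = \left(82 - 3 \sqrt{2}\right) \left(- \frac{1}{16740}\right) = - \frac{41}{8370} + \frac{\sqrt{2}}{5580} \approx -0.004645$)
$\frac{1}{432353 + o} = \frac{1}{432353 - \left(\frac{41}{8370} - \frac{\sqrt{2}}{5580}\right)} = \frac{1}{\frac{3618794569}{8370} + \frac{\sqrt{2}}{5580}}$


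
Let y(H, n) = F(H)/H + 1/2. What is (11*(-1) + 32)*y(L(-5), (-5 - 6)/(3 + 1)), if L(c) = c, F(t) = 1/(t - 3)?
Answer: 441/40 ≈ 11.025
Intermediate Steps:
F(t) = 1/(-3 + t)
y(H, n) = 1/2 + 1/(H*(-3 + H)) (y(H, n) = 1/((-3 + H)*H) + 1/2 = 1/(H*(-3 + H)) + 1*(1/2) = 1/(H*(-3 + H)) + 1/2 = 1/2 + 1/(H*(-3 + H)))
(11*(-1) + 32)*y(L(-5), (-5 - 6)/(3 + 1)) = (11*(-1) + 32)*((1/2)*(2 - 5*(-3 - 5))/(-5*(-3 - 5))) = (-11 + 32)*((1/2)*(-1/5)*(2 - 5*(-8))/(-8)) = 21*((1/2)*(-1/5)*(-1/8)*(2 + 40)) = 21*((1/2)*(-1/5)*(-1/8)*42) = 21*(21/40) = 441/40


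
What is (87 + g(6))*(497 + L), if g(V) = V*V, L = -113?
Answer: 47232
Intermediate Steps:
g(V) = V**2
(87 + g(6))*(497 + L) = (87 + 6**2)*(497 - 113) = (87 + 36)*384 = 123*384 = 47232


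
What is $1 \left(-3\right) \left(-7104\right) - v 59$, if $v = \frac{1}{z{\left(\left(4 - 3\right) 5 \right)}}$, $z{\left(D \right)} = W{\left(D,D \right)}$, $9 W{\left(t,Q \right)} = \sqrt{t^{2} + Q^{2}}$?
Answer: $21312 - \frac{531 \sqrt{2}}{10} \approx 21237.0$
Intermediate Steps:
$W{\left(t,Q \right)} = \frac{\sqrt{Q^{2} + t^{2}}}{9}$ ($W{\left(t,Q \right)} = \frac{\sqrt{t^{2} + Q^{2}}}{9} = \frac{\sqrt{Q^{2} + t^{2}}}{9}$)
$z{\left(D \right)} = \frac{\sqrt{2} \sqrt{D^{2}}}{9}$ ($z{\left(D \right)} = \frac{\sqrt{D^{2} + D^{2}}}{9} = \frac{\sqrt{2 D^{2}}}{9} = \frac{\sqrt{2} \sqrt{D^{2}}}{9}$)
$v = \frac{9 \sqrt{2}}{10}$ ($v = \frac{1}{\frac{1}{9} \sqrt{2} \sqrt{\left(\left(4 - 3\right) 5\right)^{2}}} = \frac{1}{\frac{1}{9} \sqrt{2} \sqrt{\left(1 \cdot 5\right)^{2}}} = \frac{1}{\frac{1}{9} \sqrt{2} \sqrt{5^{2}}} = \frac{1}{\frac{1}{9} \sqrt{2} \sqrt{25}} = \frac{1}{\frac{1}{9} \sqrt{2} \cdot 5} = \frac{1}{\frac{5}{9} \sqrt{2}} = \frac{9 \sqrt{2}}{10} \approx 1.2728$)
$1 \left(-3\right) \left(-7104\right) - v 59 = 1 \left(-3\right) \left(-7104\right) - \frac{9 \sqrt{2}}{10} \cdot 59 = \left(-3\right) \left(-7104\right) - \frac{531 \sqrt{2}}{10} = 21312 - \frac{531 \sqrt{2}}{10}$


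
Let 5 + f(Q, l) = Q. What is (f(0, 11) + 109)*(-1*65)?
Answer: -6760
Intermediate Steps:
f(Q, l) = -5 + Q
(f(0, 11) + 109)*(-1*65) = ((-5 + 0) + 109)*(-1*65) = (-5 + 109)*(-65) = 104*(-65) = -6760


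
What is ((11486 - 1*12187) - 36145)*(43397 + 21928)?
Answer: -2406964950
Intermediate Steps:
((11486 - 1*12187) - 36145)*(43397 + 21928) = ((11486 - 12187) - 36145)*65325 = (-701 - 36145)*65325 = -36846*65325 = -2406964950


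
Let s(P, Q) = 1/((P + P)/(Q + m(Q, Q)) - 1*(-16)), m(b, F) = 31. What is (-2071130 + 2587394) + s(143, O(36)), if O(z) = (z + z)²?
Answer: 43224724879/83726 ≈ 5.1626e+5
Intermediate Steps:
O(z) = 4*z² (O(z) = (2*z)² = 4*z²)
s(P, Q) = 1/(16 + 2*P/(31 + Q)) (s(P, Q) = 1/((P + P)/(Q + 31) - 1*(-16)) = 1/((2*P)/(31 + Q) + 16) = 1/(2*P/(31 + Q) + 16) = 1/(16 + 2*P/(31 + Q)))
(-2071130 + 2587394) + s(143, O(36)) = (-2071130 + 2587394) + (31 + 4*36²)/(2*(248 + 143 + 8*(4*36²))) = 516264 + (31 + 4*1296)/(2*(248 + 143 + 8*(4*1296))) = 516264 + (31 + 5184)/(2*(248 + 143 + 8*5184)) = 516264 + (½)*5215/(248 + 143 + 41472) = 516264 + (½)*5215/41863 = 516264 + (½)*(1/41863)*5215 = 516264 + 5215/83726 = 43224724879/83726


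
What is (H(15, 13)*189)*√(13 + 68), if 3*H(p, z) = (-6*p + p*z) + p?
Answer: 68040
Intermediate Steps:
H(p, z) = -5*p/3 + p*z/3 (H(p, z) = ((-6*p + p*z) + p)/3 = (-5*p + p*z)/3 = -5*p/3 + p*z/3)
(H(15, 13)*189)*√(13 + 68) = (((⅓)*15*(-5 + 13))*189)*√(13 + 68) = (((⅓)*15*8)*189)*√81 = (40*189)*9 = 7560*9 = 68040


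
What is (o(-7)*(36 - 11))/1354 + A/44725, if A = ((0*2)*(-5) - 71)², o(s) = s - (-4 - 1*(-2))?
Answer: 1234889/60557650 ≈ 0.020392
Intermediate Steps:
o(s) = 2 + s (o(s) = s - (-4 + 2) = s - 1*(-2) = s + 2 = 2 + s)
A = 5041 (A = (0*(-5) - 71)² = (0 - 71)² = (-71)² = 5041)
(o(-7)*(36 - 11))/1354 + A/44725 = ((2 - 7)*(36 - 11))/1354 + 5041/44725 = -5*25*(1/1354) + 5041*(1/44725) = -125*1/1354 + 5041/44725 = -125/1354 + 5041/44725 = 1234889/60557650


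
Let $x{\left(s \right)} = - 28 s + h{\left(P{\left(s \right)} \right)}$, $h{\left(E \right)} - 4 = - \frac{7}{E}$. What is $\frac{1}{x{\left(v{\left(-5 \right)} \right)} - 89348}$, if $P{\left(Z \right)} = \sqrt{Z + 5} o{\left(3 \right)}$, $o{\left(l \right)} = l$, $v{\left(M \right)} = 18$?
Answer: $- \frac{18598536}{1671041262479} + \frac{21 \sqrt{23}}{1671041262479} \approx -1.113 \cdot 10^{-5}$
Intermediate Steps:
$P{\left(Z \right)} = 3 \sqrt{5 + Z}$ ($P{\left(Z \right)} = \sqrt{Z + 5} \cdot 3 = \sqrt{5 + Z} 3 = 3 \sqrt{5 + Z}$)
$h{\left(E \right)} = 4 - \frac{7}{E}$
$x{\left(s \right)} = 4 - 28 s - \frac{7}{3 \sqrt{5 + s}}$ ($x{\left(s \right)} = - 28 s + \left(4 - \frac{7}{3 \sqrt{5 + s}}\right) = 4 - 28 s - \frac{7}{3 \sqrt{5 + s}}$)
$\frac{1}{x{\left(v{\left(-5 \right)} \right)} - 89348} = \frac{1}{\left(4 - 504 - \frac{7}{3 \sqrt{5 + 18}}\right) - 89348} = \frac{1}{\left(4 - 504 - \frac{7}{3 \sqrt{23}}\right) - 89348} = \frac{1}{\left(4 - 504 - \frac{7 \frac{\sqrt{23}}{23}}{3}\right) - 89348} = \frac{1}{\left(4 - 504 - \frac{7 \sqrt{23}}{69}\right) - 89348} = \frac{1}{\left(-500 - \frac{7 \sqrt{23}}{69}\right) - 89348} = \frac{1}{-89848 - \frac{7 \sqrt{23}}{69}}$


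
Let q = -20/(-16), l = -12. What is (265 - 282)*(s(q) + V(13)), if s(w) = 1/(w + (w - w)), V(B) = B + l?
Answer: -153/5 ≈ -30.600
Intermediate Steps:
V(B) = -12 + B (V(B) = B - 12 = -12 + B)
q = 5/4 (q = -20*(-1/16) = 5/4 ≈ 1.2500)
s(w) = 1/w (s(w) = 1/(w + 0) = 1/w)
(265 - 282)*(s(q) + V(13)) = (265 - 282)*(1/(5/4) + (-12 + 13)) = -17*(4/5 + 1) = -17*9/5 = -153/5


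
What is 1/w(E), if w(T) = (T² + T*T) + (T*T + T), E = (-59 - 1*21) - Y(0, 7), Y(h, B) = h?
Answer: 1/19120 ≈ 5.2301e-5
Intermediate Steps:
E = -80 (E = (-59 - 1*21) - 1*0 = (-59 - 21) + 0 = -80 + 0 = -80)
w(T) = T + 3*T² (w(T) = (T² + T²) + (T² + T) = 2*T² + (T + T²) = T + 3*T²)
1/w(E) = 1/(-80*(1 + 3*(-80))) = 1/(-80*(1 - 240)) = 1/(-80*(-239)) = 1/19120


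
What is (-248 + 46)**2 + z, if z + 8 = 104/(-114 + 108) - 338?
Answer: 121322/3 ≈ 40441.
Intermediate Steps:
z = -1090/3 (z = -8 + (104/(-114 + 108) - 338) = -8 + (104/(-6) - 338) = -8 + (104*(-1/6) - 338) = -8 + (-52/3 - 338) = -8 - 1066/3 = -1090/3 ≈ -363.33)
(-248 + 46)**2 + z = (-248 + 46)**2 - 1090/3 = (-202)**2 - 1090/3 = 40804 - 1090/3 = 121322/3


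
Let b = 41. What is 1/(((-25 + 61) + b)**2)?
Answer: 1/5929 ≈ 0.00016866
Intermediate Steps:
1/(((-25 + 61) + b)**2) = 1/(((-25 + 61) + 41)**2) = 1/((36 + 41)**2) = 1/(77**2) = 1/5929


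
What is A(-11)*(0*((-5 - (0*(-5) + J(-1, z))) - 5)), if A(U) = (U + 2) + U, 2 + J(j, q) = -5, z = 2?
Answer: 0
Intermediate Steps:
J(j, q) = -7 (J(j, q) = -2 - 5 = -7)
A(U) = 2 + 2*U (A(U) = (2 + U) + U = 2 + 2*U)
A(-11)*(0*((-5 - (0*(-5) + J(-1, z))) - 5)) = (2 + 2*(-11))*(0*((-5 - (0*(-5) - 7)) - 5)) = (2 - 22)*(0*((-5 - (0 - 7)) - 5)) = -0*((-5 - 1*(-7)) - 5) = -0*((-5 + 7) - 5) = -0*(2 - 5) = -0*(-3) = -20*0 = 0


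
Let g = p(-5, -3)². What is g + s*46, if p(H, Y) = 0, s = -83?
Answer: -3818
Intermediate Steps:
g = 0 (g = 0² = 0)
g + s*46 = 0 - 83*46 = 0 - 3818 = -3818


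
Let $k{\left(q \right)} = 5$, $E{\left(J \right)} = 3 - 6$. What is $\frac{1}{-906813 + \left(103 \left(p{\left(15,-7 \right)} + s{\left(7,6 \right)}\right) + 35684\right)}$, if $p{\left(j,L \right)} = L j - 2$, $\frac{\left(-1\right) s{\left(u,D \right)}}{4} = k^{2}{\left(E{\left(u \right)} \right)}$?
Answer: $- \frac{1}{892450} \approx -1.1205 \cdot 10^{-6}$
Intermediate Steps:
$E{\left(J \right)} = -3$ ($E{\left(J \right)} = 3 - 6 = -3$)
$s{\left(u,D \right)} = -100$ ($s{\left(u,D \right)} = - 4 \cdot 5^{2} = \left(-4\right) 25 = -100$)
$p{\left(j,L \right)} = -2 + L j$
$\frac{1}{-906813 + \left(103 \left(p{\left(15,-7 \right)} + s{\left(7,6 \right)}\right) + 35684\right)} = \frac{1}{-906813 + \left(103 \left(\left(-2 - 105\right) - 100\right) + 35684\right)} = \frac{1}{-906813 + \left(103 \left(-107 - 100\right) + 35684\right)} = \frac{1}{-906813 + \left(103 \left(-207\right) + 35684\right)} = \frac{1}{-906813 + \left(-21321 + 35684\right)} = \frac{1}{-906813 + 14363} = \frac{1}{-892450} = - \frac{1}{892450}$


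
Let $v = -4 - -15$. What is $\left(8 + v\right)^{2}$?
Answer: $361$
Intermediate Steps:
$v = 11$ ($v = -4 + 15 = 11$)
$\left(8 + v\right)^{2} = \left(8 + 11\right)^{2} = 19^{2} = 361$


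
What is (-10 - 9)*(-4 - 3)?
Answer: 133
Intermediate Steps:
(-10 - 9)*(-4 - 3) = -19*(-7) = 133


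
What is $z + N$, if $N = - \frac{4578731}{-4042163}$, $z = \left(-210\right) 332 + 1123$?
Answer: $- \frac{277275676580}{4042163} \approx -68596.0$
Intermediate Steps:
$z = -68597$ ($z = -69720 + 1123 = -68597$)
$N = \frac{4578731}{4042163}$ ($N = \left(-4578731\right) \left(- \frac{1}{4042163}\right) = \frac{4578731}{4042163} \approx 1.1327$)
$z + N = -68597 + \frac{4578731}{4042163} = - \frac{277275676580}{4042163}$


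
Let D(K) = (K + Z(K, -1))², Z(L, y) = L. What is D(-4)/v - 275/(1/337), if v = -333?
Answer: -30860839/333 ≈ -92675.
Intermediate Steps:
D(K) = 4*K² (D(K) = (K + K)² = (2*K)² = 4*K²)
D(-4)/v - 275/(1/337) = (4*(-4)²)/(-333) - 275/(1/337) = (4*16)*(-1/333) - 275/1/337 = 64*(-1/333) - 275*337 = -64/333 - 92675 = -30860839/333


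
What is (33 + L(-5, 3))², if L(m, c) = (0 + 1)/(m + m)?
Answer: 108241/100 ≈ 1082.4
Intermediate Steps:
L(m, c) = 1/(2*m)
(33 + L(-5, 3))² = (33 + (½)/(-5))² = (33 + (½)*(-⅕))² = (33 - ⅒)² = (329/10)² = 108241/100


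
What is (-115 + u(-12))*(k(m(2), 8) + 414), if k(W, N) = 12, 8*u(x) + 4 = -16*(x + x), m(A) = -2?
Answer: -28755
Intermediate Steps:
u(x) = -½ - 4*x (u(x) = -½ + (-16*(x + x))/8 = -½ + (-32*x)/8 = -½ - 4*x)
(-115 + u(-12))*(k(m(2), 8) + 414) = (-115 + (-½ - 4*(-12)))*(12 + 414) = (-115 + (-½ + 48))*426 = (-115 + 95/2)*426 = -135/2*426 = -28755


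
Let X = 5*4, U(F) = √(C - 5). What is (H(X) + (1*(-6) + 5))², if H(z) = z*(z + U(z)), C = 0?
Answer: 157201 + 15960*I*√5 ≈ 1.572e+5 + 35688.0*I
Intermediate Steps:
U(F) = I*√5 (U(F) = √(0 - 5) = √(-5) = I*√5)
X = 20
H(z) = z*(z + I*√5)
(H(X) + (1*(-6) + 5))² = (20*(20 + I*√5) + (1*(-6) + 5))² = ((400 + 20*I*√5) + (-6 + 5))² = ((400 + 20*I*√5) - 1)² = (399 + 20*I*√5)²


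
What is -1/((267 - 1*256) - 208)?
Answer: 1/197 ≈ 0.0050761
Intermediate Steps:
-1/((267 - 1*256) - 208) = -1/((267 - 256) - 208) = -1/(11 - 208) = -1/(-197) = -1*(-1/197) = 1/197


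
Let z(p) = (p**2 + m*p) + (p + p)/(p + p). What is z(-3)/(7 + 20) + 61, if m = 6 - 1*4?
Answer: 1651/27 ≈ 61.148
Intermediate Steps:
m = 2 (m = 6 - 4 = 2)
z(p) = 1 + p**2 + 2*p (z(p) = (p**2 + 2*p) + (p + p)/(p + p) = (p**2 + 2*p) + (2*p)/((2*p)) = (p**2 + 2*p) + (2*p)*(1/(2*p)) = (p**2 + 2*p) + 1 = 1 + p**2 + 2*p)
z(-3)/(7 + 20) + 61 = (1 + (-3)**2 + 2*(-3))/(7 + 20) + 61 = (1 + 9 - 6)/27 + 61 = (1/27)*4 + 61 = 4/27 + 61 = 1651/27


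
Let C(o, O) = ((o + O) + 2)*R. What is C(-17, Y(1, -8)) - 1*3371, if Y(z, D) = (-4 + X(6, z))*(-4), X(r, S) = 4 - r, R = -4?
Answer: -3407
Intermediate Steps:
Y(z, D) = 24 (Y(z, D) = (-4 + (4 - 1*6))*(-4) = (-4 + (4 - 6))*(-4) = (-4 - 2)*(-4) = -6*(-4) = 24)
C(o, O) = -8 - 4*O - 4*o (C(o, O) = ((o + O) + 2)*(-4) = ((O + o) + 2)*(-4) = (2 + O + o)*(-4) = -8 - 4*O - 4*o)
C(-17, Y(1, -8)) - 1*3371 = (-8 - 4*24 - 4*(-17)) - 1*3371 = (-8 - 96 + 68) - 3371 = -36 - 3371 = -3407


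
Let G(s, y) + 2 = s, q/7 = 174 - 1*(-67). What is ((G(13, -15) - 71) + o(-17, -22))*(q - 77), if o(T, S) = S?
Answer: -132020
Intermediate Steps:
q = 1687 (q = 7*(174 - 1*(-67)) = 7*(174 + 67) = 7*241 = 1687)
G(s, y) = -2 + s
((G(13, -15) - 71) + o(-17, -22))*(q - 77) = (((-2 + 13) - 71) - 22)*(1687 - 77) = ((11 - 71) - 22)*1610 = (-60 - 22)*1610 = -82*1610 = -132020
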